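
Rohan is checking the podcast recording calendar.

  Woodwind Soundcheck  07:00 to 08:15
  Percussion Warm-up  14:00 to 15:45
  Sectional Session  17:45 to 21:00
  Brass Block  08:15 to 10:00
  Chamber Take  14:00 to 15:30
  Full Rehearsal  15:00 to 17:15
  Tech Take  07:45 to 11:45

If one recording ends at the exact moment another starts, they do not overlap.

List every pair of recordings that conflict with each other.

Brass Block & Tech Take, Chamber Take & Full Rehearsal, Chamber Take & Percussion Warm-up, Full Rehearsal & Percussion Warm-up, Tech Take & Woodwind Soundcheck

Sorted by start: Woodwind Soundcheck, Tech Take, Brass Block, Chamber Take, Percussion Warm-up, Full Rehearsal, Sectional Session.
Tech Take starts before Woodwind Soundcheck ends → Woodwind Soundcheck and Tech Take overlap.
Brass Block starts exactly when Woodwind Soundcheck ends (back-to-back, no overlap), so Woodwind Soundcheck has no further overlaps.
Brass Block starts before Tech Take ends → Tech Take and Brass Block overlap.
Chamber Take starts after Tech Take ends, so Tech Take has no further overlaps.
Chamber Take starts after Brass Block ends, so Brass Block has no further overlaps.
Percussion Warm-up starts before Chamber Take ends → Chamber Take and Percussion Warm-up overlap.
Full Rehearsal starts before Chamber Take ends → Chamber Take and Full Rehearsal overlap.
Sectional Session starts after Chamber Take ends.
Full Rehearsal starts before Percussion Warm-up ends → Percussion Warm-up and Full Rehearsal overlap.
Sectional Session starts after Percussion Warm-up ends.
Sectional Session starts after Full Rehearsal ends.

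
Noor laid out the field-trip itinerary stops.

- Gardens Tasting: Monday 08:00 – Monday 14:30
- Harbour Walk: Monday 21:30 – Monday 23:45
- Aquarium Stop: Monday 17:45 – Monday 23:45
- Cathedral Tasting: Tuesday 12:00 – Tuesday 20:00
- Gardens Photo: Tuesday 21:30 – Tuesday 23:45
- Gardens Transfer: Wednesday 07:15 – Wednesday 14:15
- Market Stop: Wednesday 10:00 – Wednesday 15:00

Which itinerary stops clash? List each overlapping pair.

Sorted by start: Gardens Tasting, Aquarium Stop, Harbour Walk, Cathedral Tasting, Gardens Photo, Gardens Transfer, Market Stop.
Aquarium Stop starts after Gardens Tasting ends; Gardens Tasting is clear from here.
Harbour Walk starts before Aquarium Stop ends → Aquarium Stop and Harbour Walk overlap.
Cathedral Tasting starts after Aquarium Stop ends; Aquarium Stop is clear from here.
Cathedral Tasting starts after Harbour Walk ends; Harbour Walk is clear from here.
Gardens Photo starts after Cathedral Tasting ends; Cathedral Tasting is clear from here.
Gardens Transfer starts after Gardens Photo ends; Gardens Photo is clear from here.
Market Stop starts before Gardens Transfer ends → Gardens Transfer and Market Stop overlap.

Aquarium Stop & Harbour Walk, Gardens Transfer & Market Stop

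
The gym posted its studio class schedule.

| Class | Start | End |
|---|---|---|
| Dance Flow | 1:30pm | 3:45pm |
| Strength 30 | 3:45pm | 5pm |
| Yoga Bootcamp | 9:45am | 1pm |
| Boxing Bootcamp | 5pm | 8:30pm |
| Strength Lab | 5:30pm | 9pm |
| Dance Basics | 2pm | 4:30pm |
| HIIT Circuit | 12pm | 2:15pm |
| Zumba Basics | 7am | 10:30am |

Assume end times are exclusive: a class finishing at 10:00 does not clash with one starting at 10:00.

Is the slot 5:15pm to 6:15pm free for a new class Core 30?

Zumba Basics: ends 10:30am at or before Core 30 starts 5:15pm → clear.
Yoga Bootcamp: ends 1pm at or before Core 30 starts 5:15pm → clear.
HIIT Circuit: ends 2:15pm at or before Core 30 starts 5:15pm → clear.
Dance Flow: ends 3:45pm at or before Core 30 starts 5:15pm → clear.
Dance Basics: ends 4:30pm at or before Core 30 starts 5:15pm → clear.
Strength 30: ends 5pm at or before Core 30 starts 5:15pm → clear.
Boxing Bootcamp: starts 5pm before Core 30 ends 6:15pm, and ends 8:30pm after Core 30 starts 5:15pm → overlap.
Strength Lab: starts 5:30pm before Core 30 ends 6:15pm, and ends 9pm after Core 30 starts 5:15pm → overlap.
Core 30 overlaps Boxing Bootcamp, Strength Lab.

No — it overlaps Boxing Bootcamp, Strength Lab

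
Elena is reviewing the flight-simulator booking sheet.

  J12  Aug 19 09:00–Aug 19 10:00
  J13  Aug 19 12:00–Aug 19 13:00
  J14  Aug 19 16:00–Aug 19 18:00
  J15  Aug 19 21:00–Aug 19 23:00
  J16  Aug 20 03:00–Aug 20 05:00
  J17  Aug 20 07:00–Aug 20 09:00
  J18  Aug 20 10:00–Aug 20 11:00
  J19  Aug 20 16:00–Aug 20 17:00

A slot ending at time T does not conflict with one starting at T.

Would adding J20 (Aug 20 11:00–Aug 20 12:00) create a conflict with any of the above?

J12: ends Aug 19 10:00 at or before J20 starts Aug 20 11:00 → clear.
J13: ends Aug 19 13:00 at or before J20 starts Aug 20 11:00 → clear.
J14: ends Aug 19 18:00 at or before J20 starts Aug 20 11:00 → clear.
J15: ends Aug 19 23:00 at or before J20 starts Aug 20 11:00 → clear.
J16: ends Aug 20 05:00 at or before J20 starts Aug 20 11:00 → clear.
J17: ends Aug 20 09:00 at or before J20 starts Aug 20 11:00 → clear.
J18: ends Aug 20 11:00 at or before J20 starts Aug 20 11:00 → clear.
J19: starts Aug 20 16:00 at or after J20 ends Aug 20 12:00 → clear.

No — it doesn't clash with anything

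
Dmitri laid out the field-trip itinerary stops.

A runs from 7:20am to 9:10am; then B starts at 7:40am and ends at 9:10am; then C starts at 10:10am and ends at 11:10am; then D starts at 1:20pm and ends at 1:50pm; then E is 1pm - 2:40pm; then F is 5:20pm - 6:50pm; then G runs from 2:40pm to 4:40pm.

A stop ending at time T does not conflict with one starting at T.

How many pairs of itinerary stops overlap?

2

Check each pair: they overlap iff neither finishes before the other starts.
Sorted by start: A, B, C, E, D, G, F.
B starts before A ends → A and B overlap.
C starts after A ends, so A has no further overlaps.
C starts after B ends, so B has no further overlaps.
E starts after C ends, so C has no further overlaps.
D starts before E ends → E and D overlap.
G starts exactly when E ends (back-to-back, no overlap), so E has no further overlaps.
G starts after D ends, so D has no further overlaps.
F starts after G ends.
Overlapping pairs: A & B, D & E — 2 in total.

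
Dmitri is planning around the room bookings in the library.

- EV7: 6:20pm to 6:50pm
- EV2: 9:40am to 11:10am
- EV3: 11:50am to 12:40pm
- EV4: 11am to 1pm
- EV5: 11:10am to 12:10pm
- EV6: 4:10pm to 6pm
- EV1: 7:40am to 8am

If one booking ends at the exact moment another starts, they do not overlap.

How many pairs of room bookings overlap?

4

Check each pair: they overlap iff neither finishes before the other starts.
Sorted by start: EV1, EV2, EV4, EV5, EV3, EV6, EV7.
EV2 starts after EV1 ends, so nothing later overlaps EV1 either.
EV4 starts before EV2 ends → EV2 and EV4 overlap.
EV5 starts exactly when EV2 ends (back-to-back, no overlap), so nothing later overlaps EV2 either.
EV5 starts before EV4 ends → EV4 and EV5 overlap.
EV3 starts before EV4 ends → EV4 and EV3 overlap.
EV6 starts after EV4 ends, so nothing later overlaps EV4 either.
EV3 starts before EV5 ends → EV5 and EV3 overlap.
EV6 starts after EV5 ends, so nothing later overlaps EV5 either.
EV6 starts after EV3 ends, so nothing later overlaps EV3 either.
EV7 starts after EV6 ends.
Overlapping pairs: EV2 & EV4, EV3 & EV4, EV3 & EV5, EV4 & EV5 — 4 in total.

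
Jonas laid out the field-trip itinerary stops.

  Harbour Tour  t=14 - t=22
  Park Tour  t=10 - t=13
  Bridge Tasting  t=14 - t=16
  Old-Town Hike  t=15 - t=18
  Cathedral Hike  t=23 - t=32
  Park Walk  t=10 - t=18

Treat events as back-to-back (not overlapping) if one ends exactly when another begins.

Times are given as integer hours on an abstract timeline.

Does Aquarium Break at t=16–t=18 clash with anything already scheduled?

Park Tour: ends t=13 at or before Aquarium Break starts t=16 → clear.
Park Walk: starts t=10 before Aquarium Break ends t=18, and ends t=18 after Aquarium Break starts t=16 → overlap.
Harbour Tour: starts t=14 before Aquarium Break ends t=18, and ends t=22 after Aquarium Break starts t=16 → overlap.
Bridge Tasting: ends t=16 at or before Aquarium Break starts t=16 → clear.
Old-Town Hike: starts t=15 before Aquarium Break ends t=18, and ends t=18 after Aquarium Break starts t=16 → overlap.
Cathedral Hike: starts t=23 at or after Aquarium Break ends t=18 → clear.
Aquarium Break overlaps Harbour Tour, Old-Town Hike, Park Walk.

Yes — it overlaps Harbour Tour, Old-Town Hike, Park Walk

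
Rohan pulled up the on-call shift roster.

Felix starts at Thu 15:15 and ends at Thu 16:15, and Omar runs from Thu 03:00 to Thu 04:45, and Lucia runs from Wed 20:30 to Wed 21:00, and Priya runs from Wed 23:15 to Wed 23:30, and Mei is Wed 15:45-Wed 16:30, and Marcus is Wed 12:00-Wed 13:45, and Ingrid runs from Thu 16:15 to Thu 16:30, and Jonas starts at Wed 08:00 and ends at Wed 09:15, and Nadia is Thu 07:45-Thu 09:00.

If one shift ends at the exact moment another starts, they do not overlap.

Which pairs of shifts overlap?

Sorted by start: Jonas, Marcus, Mei, Lucia, Priya, Omar, Nadia, Felix, Ingrid.
Marcus starts after Jonas ends — done with Jonas.
Mei starts after Marcus ends — done with Marcus.
Lucia starts after Mei ends — done with Mei.
Priya starts after Lucia ends — done with Lucia.
Omar starts after Priya ends — done with Priya.
Nadia starts after Omar ends — done with Omar.
Felix starts after Nadia ends — done with Nadia.
Ingrid starts exactly when Felix ends (back-to-back, no overlap).

no conflicts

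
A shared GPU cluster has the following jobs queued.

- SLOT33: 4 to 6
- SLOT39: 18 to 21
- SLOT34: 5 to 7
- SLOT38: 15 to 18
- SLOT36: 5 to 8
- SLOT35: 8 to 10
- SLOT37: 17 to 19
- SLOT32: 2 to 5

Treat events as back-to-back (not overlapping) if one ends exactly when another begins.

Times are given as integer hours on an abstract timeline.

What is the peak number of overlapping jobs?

3

Sort all start/end points and keep a running count:
2 start SLOT32 → 1
4 start SLOT33 → 2
5 end SLOT32 → 1
5 start SLOT34 → 2
5 start SLOT36 → 3
6 end SLOT33 → 2
7 end SLOT34 → 1
8 end SLOT36 → 0
8 start SLOT35 → 1
10 end SLOT35 → 0
15 start SLOT38 → 1
17 start SLOT37 → 2
18 end SLOT38 → 1
18 start SLOT39 → 2
19 end SLOT37 → 1
21 end SLOT39 → 0
Peak is 3, at 5 (SLOT33, SLOT34, SLOT36).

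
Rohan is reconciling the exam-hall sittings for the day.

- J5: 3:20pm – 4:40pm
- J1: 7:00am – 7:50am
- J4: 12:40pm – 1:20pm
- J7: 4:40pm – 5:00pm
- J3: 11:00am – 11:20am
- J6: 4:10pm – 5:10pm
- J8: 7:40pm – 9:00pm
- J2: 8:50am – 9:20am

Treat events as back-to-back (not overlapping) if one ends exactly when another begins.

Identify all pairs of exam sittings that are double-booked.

J5 & J6, J6 & J7

Check each pair: they overlap iff neither finishes before the other starts.
Sorted by start: J1, J2, J3, J4, J5, J6, J7, J8.
J2 starts after J1 ends; J1 is clear from here.
J3 starts after J2 ends; J2 is clear from here.
J4 starts after J3 ends; J3 is clear from here.
J5 starts after J4 ends; J4 is clear from here.
J6 starts before J5 ends → J5 and J6 overlap.
J7 starts exactly when J5 ends (back-to-back, no overlap); J5 is clear from here.
J7 starts before J6 ends → J6 and J7 overlap.
J8 starts after J6 ends.
J8 starts after J7 ends.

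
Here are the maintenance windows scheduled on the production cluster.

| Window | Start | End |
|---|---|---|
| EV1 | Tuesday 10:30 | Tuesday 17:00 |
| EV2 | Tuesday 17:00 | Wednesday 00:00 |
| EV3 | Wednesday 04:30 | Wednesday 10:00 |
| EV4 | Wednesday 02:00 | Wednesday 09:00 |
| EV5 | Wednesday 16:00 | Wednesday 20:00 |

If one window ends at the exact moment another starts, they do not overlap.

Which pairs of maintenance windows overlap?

Sorted by start: EV1, EV2, EV4, EV3, EV5.
EV2 starts exactly when EV1 ends (back-to-back, no overlap); EV1 is clear from here.
EV4 starts after EV2 ends; EV2 is clear from here.
EV3 starts before EV4 ends → EV4 and EV3 overlap.
EV5 starts after EV4 ends.
EV5 starts after EV3 ends.

EV3 & EV4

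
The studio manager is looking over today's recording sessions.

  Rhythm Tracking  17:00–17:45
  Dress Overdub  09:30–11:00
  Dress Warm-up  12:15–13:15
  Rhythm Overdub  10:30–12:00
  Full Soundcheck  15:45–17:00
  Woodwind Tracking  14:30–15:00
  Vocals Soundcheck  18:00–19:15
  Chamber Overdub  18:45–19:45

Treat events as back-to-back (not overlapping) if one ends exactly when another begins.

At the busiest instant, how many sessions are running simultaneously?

2

Sweep the timeline, counting +1 at each start and −1 at each end (ends before starts at a tie):
09:30 start Dress Overdub → 1
10:30 start Rhythm Overdub → 2
11:00 end Dress Overdub → 1
12:00 end Rhythm Overdub → 0
12:15 start Dress Warm-up → 1
13:15 end Dress Warm-up → 0
14:30 start Woodwind Tracking → 1
15:00 end Woodwind Tracking → 0
15:45 start Full Soundcheck → 1
17:00 end Full Soundcheck → 0
17:00 start Rhythm Tracking → 1
17:45 end Rhythm Tracking → 0
18:00 start Vocals Soundcheck → 1
18:45 start Chamber Overdub → 2
19:15 end Vocals Soundcheck → 1
19:45 end Chamber Overdub → 0
Peak is 2, at 10:30 (Dress Overdub, Rhythm Overdub).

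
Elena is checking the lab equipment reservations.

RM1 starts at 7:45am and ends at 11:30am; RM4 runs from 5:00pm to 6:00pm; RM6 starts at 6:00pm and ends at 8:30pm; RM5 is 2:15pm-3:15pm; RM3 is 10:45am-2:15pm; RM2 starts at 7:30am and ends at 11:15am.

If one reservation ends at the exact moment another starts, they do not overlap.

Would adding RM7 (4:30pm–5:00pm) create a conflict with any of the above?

No — it doesn't clash with anything

RM2: ends 11:15am at or before RM7 starts 4:30pm → clear.
RM1: ends 11:30am at or before RM7 starts 4:30pm → clear.
RM3: ends 2:15pm at or before RM7 starts 4:30pm → clear.
RM5: ends 3:15pm at or before RM7 starts 4:30pm → clear.
RM4: starts 5:00pm at or after RM7 ends 5:00pm → clear.
RM6: starts 6:00pm at or after RM7 ends 5:00pm → clear.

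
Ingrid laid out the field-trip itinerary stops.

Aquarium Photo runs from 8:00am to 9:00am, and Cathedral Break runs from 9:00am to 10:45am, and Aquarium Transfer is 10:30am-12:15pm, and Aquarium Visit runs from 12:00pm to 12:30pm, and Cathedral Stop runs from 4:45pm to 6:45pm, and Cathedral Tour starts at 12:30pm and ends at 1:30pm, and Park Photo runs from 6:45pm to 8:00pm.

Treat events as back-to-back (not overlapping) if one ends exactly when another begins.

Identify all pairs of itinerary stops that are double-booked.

Aquarium Transfer & Aquarium Visit, Aquarium Transfer & Cathedral Break

Sorted by start: Aquarium Photo, Cathedral Break, Aquarium Transfer, Aquarium Visit, Cathedral Tour, Cathedral Stop, Park Photo.
Cathedral Break starts exactly when Aquarium Photo ends (back-to-back, no overlap) — done with Aquarium Photo.
Aquarium Transfer starts before Cathedral Break ends → Cathedral Break and Aquarium Transfer overlap.
Aquarium Visit starts after Cathedral Break ends — done with Cathedral Break.
Aquarium Visit starts before Aquarium Transfer ends → Aquarium Transfer and Aquarium Visit overlap.
Cathedral Tour starts after Aquarium Transfer ends — done with Aquarium Transfer.
Cathedral Tour starts exactly when Aquarium Visit ends (back-to-back, no overlap) — done with Aquarium Visit.
Cathedral Stop starts after Cathedral Tour ends — done with Cathedral Tour.
Park Photo starts exactly when Cathedral Stop ends (back-to-back, no overlap).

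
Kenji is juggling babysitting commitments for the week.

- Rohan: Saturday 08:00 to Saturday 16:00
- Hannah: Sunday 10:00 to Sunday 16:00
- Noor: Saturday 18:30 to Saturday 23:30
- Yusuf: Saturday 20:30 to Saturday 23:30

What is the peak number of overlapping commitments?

Walk through starts and ends in time order (an end at T is processed before a start at T):
Saturday 08:00 start Rohan → 1
Saturday 16:00 end Rohan → 0
Saturday 18:30 start Noor → 1
Saturday 20:30 start Yusuf → 2
Saturday 23:30 end Noor → 1
Saturday 23:30 end Yusuf → 0
Sunday 10:00 start Hannah → 1
Sunday 16:00 end Hannah → 0
Peak is 2, at Saturday 20:30 (Noor, Yusuf).

2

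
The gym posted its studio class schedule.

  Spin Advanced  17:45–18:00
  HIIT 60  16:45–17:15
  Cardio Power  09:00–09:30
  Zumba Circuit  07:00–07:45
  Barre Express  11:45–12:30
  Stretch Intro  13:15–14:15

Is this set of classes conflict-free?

Sorted by start: Zumba Circuit, Cardio Power, Barre Express, Stretch Intro, HIIT 60, Spin Advanced.
Cardio Power starts after Zumba Circuit ends; Zumba Circuit is clear from here.
Barre Express starts after Cardio Power ends; Cardio Power is clear from here.
Stretch Intro starts after Barre Express ends; Barre Express is clear from here.
HIIT 60 starts after Stretch Intro ends; Stretch Intro is clear from here.
Spin Advanced starts after HIIT 60 ends.
Every pair is clear; the schedule has no overlaps.

Yes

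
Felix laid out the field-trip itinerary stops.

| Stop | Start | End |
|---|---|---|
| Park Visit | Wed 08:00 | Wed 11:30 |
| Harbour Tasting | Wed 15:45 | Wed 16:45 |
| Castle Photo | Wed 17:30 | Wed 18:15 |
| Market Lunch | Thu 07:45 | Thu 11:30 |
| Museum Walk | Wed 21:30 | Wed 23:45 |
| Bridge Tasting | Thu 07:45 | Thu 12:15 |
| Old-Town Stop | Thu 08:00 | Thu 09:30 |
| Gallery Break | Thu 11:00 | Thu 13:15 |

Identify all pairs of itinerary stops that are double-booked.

Bridge Tasting & Gallery Break, Bridge Tasting & Market Lunch, Bridge Tasting & Old-Town Stop, Gallery Break & Market Lunch, Market Lunch & Old-Town Stop

Sorted by start: Park Visit, Harbour Tasting, Castle Photo, Museum Walk, Market Lunch, Bridge Tasting, Old-Town Stop, Gallery Break.
Harbour Tasting starts after Park Visit ends, so nothing later overlaps Park Visit either.
Castle Photo starts after Harbour Tasting ends, so nothing later overlaps Harbour Tasting either.
Museum Walk starts after Castle Photo ends, so nothing later overlaps Castle Photo either.
Market Lunch starts after Museum Walk ends, so nothing later overlaps Museum Walk either.
Bridge Tasting starts before Market Lunch ends → Market Lunch and Bridge Tasting overlap.
Old-Town Stop starts before Market Lunch ends → Market Lunch and Old-Town Stop overlap.
Gallery Break starts before Market Lunch ends → Market Lunch and Gallery Break overlap.
Old-Town Stop starts before Bridge Tasting ends → Bridge Tasting and Old-Town Stop overlap.
Gallery Break starts before Bridge Tasting ends → Bridge Tasting and Gallery Break overlap.
Gallery Break starts after Old-Town Stop ends.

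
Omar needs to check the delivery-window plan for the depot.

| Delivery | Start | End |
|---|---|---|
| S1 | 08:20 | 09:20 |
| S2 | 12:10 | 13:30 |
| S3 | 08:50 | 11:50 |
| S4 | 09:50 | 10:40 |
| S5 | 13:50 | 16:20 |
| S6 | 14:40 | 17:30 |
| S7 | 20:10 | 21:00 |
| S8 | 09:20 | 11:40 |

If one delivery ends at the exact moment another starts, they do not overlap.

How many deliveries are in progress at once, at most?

3

Walk through starts and ends in time order (an end at T is processed before a start at T):
08:20 start S1 → 1
08:50 start S3 → 2
09:20 end S1 → 1
09:20 start S8 → 2
09:50 start S4 → 3
10:40 end S4 → 2
11:40 end S8 → 1
11:50 end S3 → 0
12:10 start S2 → 1
13:30 end S2 → 0
13:50 start S5 → 1
14:40 start S6 → 2
16:20 end S5 → 1
17:30 end S6 → 0
20:10 start S7 → 1
21:00 end S7 → 0
Peak is 3, at 09:50 (S3, S4, S8).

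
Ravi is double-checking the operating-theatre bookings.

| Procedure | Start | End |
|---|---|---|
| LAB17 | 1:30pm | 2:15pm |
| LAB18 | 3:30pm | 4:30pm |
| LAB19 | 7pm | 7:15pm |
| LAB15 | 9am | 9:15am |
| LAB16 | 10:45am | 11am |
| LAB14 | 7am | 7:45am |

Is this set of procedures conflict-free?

Two intervals overlap when each starts before the other ends.
Sorted by start: LAB14, LAB15, LAB16, LAB17, LAB18, LAB19.
LAB15 starts after LAB14 ends — done with LAB14.
LAB16 starts after LAB15 ends — done with LAB15.
LAB17 starts after LAB16 ends — done with LAB16.
LAB18 starts after LAB17 ends — done with LAB17.
LAB19 starts after LAB18 ends.
Every pair is clear; the schedule has no overlaps.

Yes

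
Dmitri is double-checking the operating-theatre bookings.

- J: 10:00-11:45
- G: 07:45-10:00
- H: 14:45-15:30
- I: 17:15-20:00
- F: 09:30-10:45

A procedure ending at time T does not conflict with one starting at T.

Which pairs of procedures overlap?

F & G, F & J

Sorted by start: G, F, J, H, I.
F starts before G ends → G and F overlap.
J starts exactly when G ends (back-to-back, no overlap) — done with G.
J starts before F ends → F and J overlap.
H starts after F ends — done with F.
H starts after J ends — done with J.
I starts after H ends.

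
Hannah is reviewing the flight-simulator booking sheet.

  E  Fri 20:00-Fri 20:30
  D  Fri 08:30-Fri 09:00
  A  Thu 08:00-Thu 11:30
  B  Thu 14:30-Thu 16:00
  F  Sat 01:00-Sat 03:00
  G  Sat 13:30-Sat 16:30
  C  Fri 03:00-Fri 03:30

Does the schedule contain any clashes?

No

Check each pair: they overlap iff neither finishes before the other starts.
Sorted by start: A, B, C, D, E, F, G.
B starts after A ends, so A has no further overlaps.
C starts after B ends, so B has no further overlaps.
D starts after C ends, so C has no further overlaps.
E starts after D ends, so D has no further overlaps.
F starts after E ends, so E has no further overlaps.
G starts after F ends.
Every pair is clear; the schedule has no overlaps.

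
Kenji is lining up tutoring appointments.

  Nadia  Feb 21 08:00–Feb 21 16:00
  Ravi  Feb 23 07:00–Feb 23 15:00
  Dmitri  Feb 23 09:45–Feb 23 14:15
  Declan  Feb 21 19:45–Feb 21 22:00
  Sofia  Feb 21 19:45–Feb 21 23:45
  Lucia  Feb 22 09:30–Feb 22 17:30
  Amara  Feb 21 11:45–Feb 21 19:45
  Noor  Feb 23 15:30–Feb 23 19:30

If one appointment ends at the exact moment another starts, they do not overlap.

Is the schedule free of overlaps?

No

Two intervals overlap when each starts before the other ends.
Sorted by start: Nadia, Amara, Sofia, Declan, Lucia, Ravi, Dmitri, Noor.
Amara starts before Nadia ends → Nadia and Amara overlap.
That's a conflict, so the schedule is not conflict-free.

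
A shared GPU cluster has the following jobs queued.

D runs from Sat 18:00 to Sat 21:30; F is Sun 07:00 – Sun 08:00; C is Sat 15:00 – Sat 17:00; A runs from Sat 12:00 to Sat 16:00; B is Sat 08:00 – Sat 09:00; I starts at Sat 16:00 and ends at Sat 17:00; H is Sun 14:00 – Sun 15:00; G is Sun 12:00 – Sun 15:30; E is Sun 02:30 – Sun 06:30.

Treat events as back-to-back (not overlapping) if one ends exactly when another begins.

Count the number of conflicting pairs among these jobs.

3

Sorted by start: B, A, C, I, D, E, F, G, H.
A starts after B ends; B is clear from here.
C starts before A ends → A and C overlap.
I starts exactly when A ends (back-to-back, no overlap); A is clear from here.
I starts before C ends → C and I overlap.
D starts after C ends; C is clear from here.
D starts after I ends; I is clear from here.
E starts after D ends; D is clear from here.
F starts after E ends; E is clear from here.
G starts after F ends; F is clear from here.
H starts before G ends → G and H overlap.
Overlapping pairs: A & C, C & I, G & H — 3 in total.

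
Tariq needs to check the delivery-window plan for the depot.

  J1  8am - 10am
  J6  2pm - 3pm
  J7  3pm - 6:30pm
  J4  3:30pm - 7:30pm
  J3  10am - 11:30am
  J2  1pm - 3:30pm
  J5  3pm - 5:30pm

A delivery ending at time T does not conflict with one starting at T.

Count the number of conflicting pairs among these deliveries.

Sorted by start: J1, J3, J2, J6, J5, J7, J4.
J3 starts exactly when J1 ends (back-to-back, no overlap), so J1 has no further overlaps.
J2 starts after J3 ends, so J3 has no further overlaps.
J6 starts before J2 ends → J2 and J6 overlap.
J5 starts before J2 ends → J2 and J5 overlap.
J7 starts before J2 ends → J2 and J7 overlap.
J4 starts exactly when J2 ends (back-to-back, no overlap).
J5 starts exactly when J6 ends (back-to-back, no overlap), so J6 has no further overlaps.
J7 starts before J5 ends → J5 and J7 overlap.
J4 starts before J5 ends → J5 and J4 overlap.
J4 starts before J7 ends → J7 and J4 overlap.
Overlapping pairs: J2 & J5, J2 & J6, J2 & J7, J4 & J5, J4 & J7, J5 & J7 — 6 in total.

6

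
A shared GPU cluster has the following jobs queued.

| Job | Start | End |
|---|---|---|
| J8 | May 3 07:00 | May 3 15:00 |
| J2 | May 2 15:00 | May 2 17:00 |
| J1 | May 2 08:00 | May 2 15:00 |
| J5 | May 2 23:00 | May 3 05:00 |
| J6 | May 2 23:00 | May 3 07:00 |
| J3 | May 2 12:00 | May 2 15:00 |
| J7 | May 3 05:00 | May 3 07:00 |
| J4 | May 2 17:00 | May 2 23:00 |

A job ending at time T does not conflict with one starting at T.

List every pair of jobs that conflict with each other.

J1 & J3, J5 & J6, J6 & J7

Sorted by start: J1, J3, J2, J4, J5, J6, J7, J8.
J3 starts before J1 ends → J1 and J3 overlap.
J2 starts exactly when J1 ends (back-to-back, no overlap), so nothing later overlaps J1 either.
J2 starts exactly when J3 ends (back-to-back, no overlap), so nothing later overlaps J3 either.
J4 starts exactly when J2 ends (back-to-back, no overlap), so nothing later overlaps J2 either.
J5 starts exactly when J4 ends (back-to-back, no overlap), so nothing later overlaps J4 either.
J6 starts before J5 ends → J5 and J6 overlap.
J7 starts exactly when J5 ends (back-to-back, no overlap), so nothing later overlaps J5 either.
J7 starts before J6 ends → J6 and J7 overlap.
J8 starts exactly when J6 ends (back-to-back, no overlap).
J8 starts exactly when J7 ends (back-to-back, no overlap).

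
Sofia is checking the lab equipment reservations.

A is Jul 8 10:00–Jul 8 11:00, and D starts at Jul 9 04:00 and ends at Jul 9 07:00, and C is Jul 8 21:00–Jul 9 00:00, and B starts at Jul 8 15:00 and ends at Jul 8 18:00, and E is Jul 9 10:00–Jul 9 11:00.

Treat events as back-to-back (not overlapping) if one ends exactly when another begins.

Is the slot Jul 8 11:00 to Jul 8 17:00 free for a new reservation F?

A: ends Jul 8 11:00 at or before F starts Jul 8 11:00 → clear.
B: starts Jul 8 15:00 before F ends Jul 8 17:00, and ends Jul 8 18:00 after F starts Jul 8 11:00 → overlap.
C: starts Jul 8 21:00 at or after F ends Jul 8 17:00 → clear.
D: starts Jul 9 04:00 at or after F ends Jul 8 17:00 → clear.
E: starts Jul 9 10:00 at or after F ends Jul 8 17:00 → clear.
F overlaps B.

No — it overlaps B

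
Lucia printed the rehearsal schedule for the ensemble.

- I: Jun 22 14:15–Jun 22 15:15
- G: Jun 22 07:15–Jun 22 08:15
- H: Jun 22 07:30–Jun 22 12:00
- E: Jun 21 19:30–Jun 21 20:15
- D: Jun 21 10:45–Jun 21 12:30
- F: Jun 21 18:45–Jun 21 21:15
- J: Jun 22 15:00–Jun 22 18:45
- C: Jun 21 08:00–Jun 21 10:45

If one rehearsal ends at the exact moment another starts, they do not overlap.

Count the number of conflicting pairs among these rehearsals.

3

Sorted by start: C, D, F, E, G, H, I, J.
D starts exactly when C ends (back-to-back, no overlap), so nothing later overlaps C either.
F starts after D ends, so nothing later overlaps D either.
E starts before F ends → F and E overlap.
G starts after F ends, so nothing later overlaps F either.
G starts after E ends, so nothing later overlaps E either.
H starts before G ends → G and H overlap.
I starts after G ends, so nothing later overlaps G either.
I starts after H ends, so nothing later overlaps H either.
J starts before I ends → I and J overlap.
Overlapping pairs: E & F, G & H, I & J — 3 in total.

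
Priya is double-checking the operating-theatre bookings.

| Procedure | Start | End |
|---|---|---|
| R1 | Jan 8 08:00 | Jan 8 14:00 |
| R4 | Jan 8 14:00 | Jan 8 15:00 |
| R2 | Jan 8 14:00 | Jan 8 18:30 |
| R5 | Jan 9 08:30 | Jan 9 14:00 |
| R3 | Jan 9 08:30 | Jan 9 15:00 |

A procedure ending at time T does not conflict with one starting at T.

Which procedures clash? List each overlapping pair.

R2 & R4, R3 & R5

Two intervals overlap when each starts before the other ends.
Sorted by start: R1, R2, R4, R3, R5.
R2 starts exactly when R1 ends (back-to-back, no overlap), so R1 has no further overlaps.
R4 starts before R2 ends → R2 and R4 overlap.
R3 starts after R2 ends, so R2 has no further overlaps.
R3 starts after R4 ends, so R4 has no further overlaps.
R5 starts before R3 ends → R3 and R5 overlap.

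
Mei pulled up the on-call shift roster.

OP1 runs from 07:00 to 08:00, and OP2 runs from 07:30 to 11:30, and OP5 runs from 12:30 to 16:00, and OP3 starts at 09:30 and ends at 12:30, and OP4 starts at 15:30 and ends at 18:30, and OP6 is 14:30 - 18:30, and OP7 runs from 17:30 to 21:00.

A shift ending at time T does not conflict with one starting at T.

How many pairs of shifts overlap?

7

Sorted by start: OP1, OP2, OP3, OP5, OP6, OP4, OP7.
OP2 starts before OP1 ends → OP1 and OP2 overlap.
OP3 starts after OP1 ends, so OP1 has no further overlaps.
OP3 starts before OP2 ends → OP2 and OP3 overlap.
OP5 starts after OP2 ends, so OP2 has no further overlaps.
OP5 starts exactly when OP3 ends (back-to-back, no overlap), so OP3 has no further overlaps.
OP6 starts before OP5 ends → OP5 and OP6 overlap.
OP4 starts before OP5 ends → OP5 and OP4 overlap.
OP7 starts after OP5 ends.
OP4 starts before OP6 ends → OP6 and OP4 overlap.
OP7 starts before OP6 ends → OP6 and OP7 overlap.
OP7 starts before OP4 ends → OP4 and OP7 overlap.
Overlapping pairs: OP1 & OP2, OP2 & OP3, OP4 & OP5, OP4 & OP6, OP4 & OP7, OP5 & OP6, OP6 & OP7 — 7 in total.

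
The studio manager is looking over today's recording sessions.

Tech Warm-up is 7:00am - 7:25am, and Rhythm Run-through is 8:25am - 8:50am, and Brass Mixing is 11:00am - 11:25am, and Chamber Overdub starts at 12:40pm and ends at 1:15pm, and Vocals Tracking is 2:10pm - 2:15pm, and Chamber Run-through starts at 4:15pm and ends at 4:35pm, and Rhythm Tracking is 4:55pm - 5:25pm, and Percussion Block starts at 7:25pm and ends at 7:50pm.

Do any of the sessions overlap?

Two intervals overlap when each starts before the other ends.
Sorted by start: Tech Warm-up, Rhythm Run-through, Brass Mixing, Chamber Overdub, Vocals Tracking, Chamber Run-through, Rhythm Tracking, Percussion Block.
Rhythm Run-through starts after Tech Warm-up ends; Tech Warm-up is clear from here.
Brass Mixing starts after Rhythm Run-through ends; Rhythm Run-through is clear from here.
Chamber Overdub starts after Brass Mixing ends; Brass Mixing is clear from here.
Vocals Tracking starts after Chamber Overdub ends; Chamber Overdub is clear from here.
Chamber Run-through starts after Vocals Tracking ends; Vocals Tracking is clear from here.
Rhythm Tracking starts after Chamber Run-through ends; Chamber Run-through is clear from here.
Percussion Block starts after Rhythm Tracking ends.
Every pair is clear; the schedule has no overlaps.

No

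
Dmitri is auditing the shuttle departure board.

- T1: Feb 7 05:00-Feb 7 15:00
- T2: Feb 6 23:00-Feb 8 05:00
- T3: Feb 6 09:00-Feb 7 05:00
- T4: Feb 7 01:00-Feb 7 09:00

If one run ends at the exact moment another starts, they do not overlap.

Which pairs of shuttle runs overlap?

Sorted by start: T3, T2, T4, T1.
T2 starts before T3 ends → T3 and T2 overlap.
T4 starts before T3 ends → T3 and T4 overlap.
T1 starts exactly when T3 ends (back-to-back, no overlap).
T4 starts before T2 ends → T2 and T4 overlap.
T1 starts before T2 ends → T2 and T1 overlap.
T1 starts before T4 ends → T4 and T1 overlap.

T1 & T2, T1 & T4, T2 & T3, T2 & T4, T3 & T4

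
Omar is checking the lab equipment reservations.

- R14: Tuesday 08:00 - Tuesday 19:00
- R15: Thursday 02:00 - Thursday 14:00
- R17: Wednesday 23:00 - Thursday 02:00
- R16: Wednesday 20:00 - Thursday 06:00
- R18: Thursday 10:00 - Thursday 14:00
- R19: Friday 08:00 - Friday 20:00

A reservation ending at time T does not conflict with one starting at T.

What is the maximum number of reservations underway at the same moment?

Sort all start/end points and keep a running count:
Tuesday 08:00 start R14 → 1
Tuesday 19:00 end R14 → 0
Wednesday 20:00 start R16 → 1
Wednesday 23:00 start R17 → 2
Thursday 02:00 end R17 → 1
Thursday 02:00 start R15 → 2
Thursday 06:00 end R16 → 1
Thursday 10:00 start R18 → 2
Thursday 14:00 end R15 → 1
Thursday 14:00 end R18 → 0
Friday 08:00 start R19 → 1
Friday 20:00 end R19 → 0
Peak is 2, at Wednesday 23:00 (R16, R17).

2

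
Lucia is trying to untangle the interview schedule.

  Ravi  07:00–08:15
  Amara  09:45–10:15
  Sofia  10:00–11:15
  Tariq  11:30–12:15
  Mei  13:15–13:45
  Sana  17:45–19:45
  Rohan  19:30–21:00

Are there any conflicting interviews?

Yes

Two intervals overlap when each starts before the other ends.
Sorted by start: Ravi, Amara, Sofia, Tariq, Mei, Sana, Rohan.
Amara starts after Ravi ends; Ravi is clear from here.
Sofia starts before Amara ends → Amara and Sofia overlap.
That's a conflict, so the schedule is not conflict-free.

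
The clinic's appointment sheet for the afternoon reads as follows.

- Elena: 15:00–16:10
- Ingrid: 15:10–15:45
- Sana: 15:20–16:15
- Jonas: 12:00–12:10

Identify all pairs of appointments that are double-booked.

Two intervals overlap when each starts before the other ends.
Sorted by start: Jonas, Elena, Ingrid, Sana.
Elena starts after Jonas ends — done with Jonas.
Ingrid starts before Elena ends → Elena and Ingrid overlap.
Sana starts before Elena ends → Elena and Sana overlap.
Sana starts before Ingrid ends → Ingrid and Sana overlap.

Elena & Ingrid, Elena & Sana, Ingrid & Sana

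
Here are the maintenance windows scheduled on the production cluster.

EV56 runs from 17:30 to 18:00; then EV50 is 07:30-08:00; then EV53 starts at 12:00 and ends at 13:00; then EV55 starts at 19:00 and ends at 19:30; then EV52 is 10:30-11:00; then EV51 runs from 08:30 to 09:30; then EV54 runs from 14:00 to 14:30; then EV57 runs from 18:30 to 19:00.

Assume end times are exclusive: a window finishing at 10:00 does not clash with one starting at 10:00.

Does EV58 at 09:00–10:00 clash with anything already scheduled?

Yes — it overlaps EV51

EV50: ends 08:00 at or before EV58 starts 09:00 → clear.
EV51: starts 08:30 before EV58 ends 10:00, and ends 09:30 after EV58 starts 09:00 → overlap.
EV52: starts 10:30 at or after EV58 ends 10:00 → clear.
EV53: starts 12:00 at or after EV58 ends 10:00 → clear.
EV54: starts 14:00 at or after EV58 ends 10:00 → clear.
EV56: starts 17:30 at or after EV58 ends 10:00 → clear.
EV57: starts 18:30 at or after EV58 ends 10:00 → clear.
EV55: starts 19:00 at or after EV58 ends 10:00 → clear.
EV58 overlaps EV51.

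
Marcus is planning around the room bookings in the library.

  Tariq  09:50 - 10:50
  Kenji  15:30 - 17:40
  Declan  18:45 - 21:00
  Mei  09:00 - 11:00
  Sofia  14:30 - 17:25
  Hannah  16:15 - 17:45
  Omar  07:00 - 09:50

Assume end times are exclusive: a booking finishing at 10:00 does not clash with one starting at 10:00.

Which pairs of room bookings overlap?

Hannah & Kenji, Hannah & Sofia, Kenji & Sofia, Mei & Omar, Mei & Tariq

Sorted by start: Omar, Mei, Tariq, Sofia, Kenji, Hannah, Declan.
Mei starts before Omar ends → Omar and Mei overlap.
Tariq starts exactly when Omar ends (back-to-back, no overlap), so Omar has no further overlaps.
Tariq starts before Mei ends → Mei and Tariq overlap.
Sofia starts after Mei ends, so Mei has no further overlaps.
Sofia starts after Tariq ends, so Tariq has no further overlaps.
Kenji starts before Sofia ends → Sofia and Kenji overlap.
Hannah starts before Sofia ends → Sofia and Hannah overlap.
Declan starts after Sofia ends.
Hannah starts before Kenji ends → Kenji and Hannah overlap.
Declan starts after Kenji ends.
Declan starts after Hannah ends.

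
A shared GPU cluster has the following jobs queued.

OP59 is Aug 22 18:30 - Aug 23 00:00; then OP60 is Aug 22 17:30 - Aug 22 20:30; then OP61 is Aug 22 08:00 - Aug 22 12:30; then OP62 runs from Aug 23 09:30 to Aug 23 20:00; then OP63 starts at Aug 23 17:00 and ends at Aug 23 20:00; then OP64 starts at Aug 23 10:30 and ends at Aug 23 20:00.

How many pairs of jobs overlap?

4

Two intervals overlap when each starts before the other ends.
Sorted by start: OP61, OP60, OP59, OP62, OP64, OP63.
OP60 starts after OP61 ends — done with OP61.
OP59 starts before OP60 ends → OP60 and OP59 overlap.
OP62 starts after OP60 ends — done with OP60.
OP62 starts after OP59 ends — done with OP59.
OP64 starts before OP62 ends → OP62 and OP64 overlap.
OP63 starts before OP62 ends → OP62 and OP63 overlap.
OP63 starts before OP64 ends → OP64 and OP63 overlap.
Overlapping pairs: OP59 & OP60, OP62 & OP63, OP62 & OP64, OP63 & OP64 — 4 in total.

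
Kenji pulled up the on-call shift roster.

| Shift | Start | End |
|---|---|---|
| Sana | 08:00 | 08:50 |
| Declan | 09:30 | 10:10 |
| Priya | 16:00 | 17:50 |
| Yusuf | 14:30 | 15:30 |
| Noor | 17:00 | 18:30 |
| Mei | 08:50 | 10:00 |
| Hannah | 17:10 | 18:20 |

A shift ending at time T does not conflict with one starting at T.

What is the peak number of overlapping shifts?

Walk through starts and ends in time order (an end at T is processed before a start at T):
08:00 start Sana → 1
08:50 end Sana → 0
08:50 start Mei → 1
09:30 start Declan → 2
10:00 end Mei → 1
10:10 end Declan → 0
14:30 start Yusuf → 1
15:30 end Yusuf → 0
16:00 start Priya → 1
17:00 start Noor → 2
17:10 start Hannah → 3
17:50 end Priya → 2
18:20 end Hannah → 1
18:30 end Noor → 0
Peak is 3, at 17:10 (Hannah, Noor, Priya).

3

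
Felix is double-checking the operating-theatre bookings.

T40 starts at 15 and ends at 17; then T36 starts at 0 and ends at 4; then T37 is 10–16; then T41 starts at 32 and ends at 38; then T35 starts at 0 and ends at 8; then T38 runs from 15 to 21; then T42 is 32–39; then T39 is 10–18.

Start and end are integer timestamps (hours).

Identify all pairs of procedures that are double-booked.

T35 & T36, T37 & T38, T37 & T39, T37 & T40, T38 & T39, T38 & T40, T39 & T40, T41 & T42

Sorted by start: T35, T36, T37, T39, T38, T40, T41, T42.
T36 starts before T35 ends → T35 and T36 overlap.
T37 starts after T35 ends; T35 is clear from here.
T37 starts after T36 ends; T36 is clear from here.
T39 starts before T37 ends → T37 and T39 overlap.
T38 starts before T37 ends → T37 and T38 overlap.
T40 starts before T37 ends → T37 and T40 overlap.
T41 starts after T37 ends; T37 is clear from here.
T38 starts before T39 ends → T39 and T38 overlap.
T40 starts before T39 ends → T39 and T40 overlap.
T41 starts after T39 ends; T39 is clear from here.
T40 starts before T38 ends → T38 and T40 overlap.
T41 starts after T38 ends; T38 is clear from here.
T41 starts after T40 ends; T40 is clear from here.
T42 starts before T41 ends → T41 and T42 overlap.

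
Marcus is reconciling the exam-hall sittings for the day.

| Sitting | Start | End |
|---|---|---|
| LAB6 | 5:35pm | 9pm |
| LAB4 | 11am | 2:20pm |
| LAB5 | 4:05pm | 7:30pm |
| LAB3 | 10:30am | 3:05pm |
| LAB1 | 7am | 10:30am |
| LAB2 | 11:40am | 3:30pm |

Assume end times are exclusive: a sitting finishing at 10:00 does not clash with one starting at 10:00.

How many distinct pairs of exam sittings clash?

Two intervals overlap when each starts before the other ends.
Sorted by start: LAB1, LAB3, LAB4, LAB2, LAB5, LAB6.
LAB3 starts exactly when LAB1 ends (back-to-back, no overlap), so LAB1 has no further overlaps.
LAB4 starts before LAB3 ends → LAB3 and LAB4 overlap.
LAB2 starts before LAB3 ends → LAB3 and LAB2 overlap.
LAB5 starts after LAB3 ends, so LAB3 has no further overlaps.
LAB2 starts before LAB4 ends → LAB4 and LAB2 overlap.
LAB5 starts after LAB4 ends, so LAB4 has no further overlaps.
LAB5 starts after LAB2 ends, so LAB2 has no further overlaps.
LAB6 starts before LAB5 ends → LAB5 and LAB6 overlap.
Overlapping pairs: LAB2 & LAB3, LAB2 & LAB4, LAB3 & LAB4, LAB5 & LAB6 — 4 in total.

4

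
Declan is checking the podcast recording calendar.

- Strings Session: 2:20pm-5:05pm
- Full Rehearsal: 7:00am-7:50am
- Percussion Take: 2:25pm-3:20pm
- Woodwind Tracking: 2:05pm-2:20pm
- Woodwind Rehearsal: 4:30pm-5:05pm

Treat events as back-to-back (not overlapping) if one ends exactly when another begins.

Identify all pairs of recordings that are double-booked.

Sorted by start: Full Rehearsal, Woodwind Tracking, Strings Session, Percussion Take, Woodwind Rehearsal.
Woodwind Tracking starts after Full Rehearsal ends — done with Full Rehearsal.
Strings Session starts exactly when Woodwind Tracking ends (back-to-back, no overlap) — done with Woodwind Tracking.
Percussion Take starts before Strings Session ends → Strings Session and Percussion Take overlap.
Woodwind Rehearsal starts before Strings Session ends → Strings Session and Woodwind Rehearsal overlap.
Woodwind Rehearsal starts after Percussion Take ends.

Percussion Take & Strings Session, Strings Session & Woodwind Rehearsal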